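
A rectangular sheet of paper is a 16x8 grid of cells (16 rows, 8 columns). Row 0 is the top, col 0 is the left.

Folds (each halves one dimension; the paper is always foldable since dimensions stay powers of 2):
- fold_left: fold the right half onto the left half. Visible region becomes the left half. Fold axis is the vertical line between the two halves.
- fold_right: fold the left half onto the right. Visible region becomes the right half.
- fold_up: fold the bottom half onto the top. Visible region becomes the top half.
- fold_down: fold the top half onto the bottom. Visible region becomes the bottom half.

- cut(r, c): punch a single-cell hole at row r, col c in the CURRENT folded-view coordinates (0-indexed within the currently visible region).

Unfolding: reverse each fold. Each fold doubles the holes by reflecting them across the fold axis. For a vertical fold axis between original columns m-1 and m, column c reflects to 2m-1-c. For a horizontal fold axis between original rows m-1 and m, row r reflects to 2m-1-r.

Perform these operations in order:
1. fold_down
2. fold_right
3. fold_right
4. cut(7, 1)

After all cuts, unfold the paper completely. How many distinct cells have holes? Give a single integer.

Answer: 8

Derivation:
Op 1 fold_down: fold axis h@8; visible region now rows[8,16) x cols[0,8) = 8x8
Op 2 fold_right: fold axis v@4; visible region now rows[8,16) x cols[4,8) = 8x4
Op 3 fold_right: fold axis v@6; visible region now rows[8,16) x cols[6,8) = 8x2
Op 4 cut(7, 1): punch at orig (15,7); cuts so far [(15, 7)]; region rows[8,16) x cols[6,8) = 8x2
Unfold 1 (reflect across v@6): 2 holes -> [(15, 4), (15, 7)]
Unfold 2 (reflect across v@4): 4 holes -> [(15, 0), (15, 3), (15, 4), (15, 7)]
Unfold 3 (reflect across h@8): 8 holes -> [(0, 0), (0, 3), (0, 4), (0, 7), (15, 0), (15, 3), (15, 4), (15, 7)]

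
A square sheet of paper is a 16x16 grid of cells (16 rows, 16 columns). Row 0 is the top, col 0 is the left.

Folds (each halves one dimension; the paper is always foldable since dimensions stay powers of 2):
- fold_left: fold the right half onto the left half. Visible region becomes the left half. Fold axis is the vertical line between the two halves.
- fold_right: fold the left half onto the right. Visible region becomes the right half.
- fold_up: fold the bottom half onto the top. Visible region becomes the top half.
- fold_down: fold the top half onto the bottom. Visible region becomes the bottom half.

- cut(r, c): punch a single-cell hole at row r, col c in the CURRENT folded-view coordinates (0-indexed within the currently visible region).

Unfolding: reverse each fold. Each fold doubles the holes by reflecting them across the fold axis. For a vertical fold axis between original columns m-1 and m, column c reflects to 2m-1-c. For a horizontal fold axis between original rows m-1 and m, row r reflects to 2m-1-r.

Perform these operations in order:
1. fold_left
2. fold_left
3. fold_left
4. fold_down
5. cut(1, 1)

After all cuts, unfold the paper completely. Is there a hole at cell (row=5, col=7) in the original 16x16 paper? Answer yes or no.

Answer: no

Derivation:
Op 1 fold_left: fold axis v@8; visible region now rows[0,16) x cols[0,8) = 16x8
Op 2 fold_left: fold axis v@4; visible region now rows[0,16) x cols[0,4) = 16x4
Op 3 fold_left: fold axis v@2; visible region now rows[0,16) x cols[0,2) = 16x2
Op 4 fold_down: fold axis h@8; visible region now rows[8,16) x cols[0,2) = 8x2
Op 5 cut(1, 1): punch at orig (9,1); cuts so far [(9, 1)]; region rows[8,16) x cols[0,2) = 8x2
Unfold 1 (reflect across h@8): 2 holes -> [(6, 1), (9, 1)]
Unfold 2 (reflect across v@2): 4 holes -> [(6, 1), (6, 2), (9, 1), (9, 2)]
Unfold 3 (reflect across v@4): 8 holes -> [(6, 1), (6, 2), (6, 5), (6, 6), (9, 1), (9, 2), (9, 5), (9, 6)]
Unfold 4 (reflect across v@8): 16 holes -> [(6, 1), (6, 2), (6, 5), (6, 6), (6, 9), (6, 10), (6, 13), (6, 14), (9, 1), (9, 2), (9, 5), (9, 6), (9, 9), (9, 10), (9, 13), (9, 14)]
Holes: [(6, 1), (6, 2), (6, 5), (6, 6), (6, 9), (6, 10), (6, 13), (6, 14), (9, 1), (9, 2), (9, 5), (9, 6), (9, 9), (9, 10), (9, 13), (9, 14)]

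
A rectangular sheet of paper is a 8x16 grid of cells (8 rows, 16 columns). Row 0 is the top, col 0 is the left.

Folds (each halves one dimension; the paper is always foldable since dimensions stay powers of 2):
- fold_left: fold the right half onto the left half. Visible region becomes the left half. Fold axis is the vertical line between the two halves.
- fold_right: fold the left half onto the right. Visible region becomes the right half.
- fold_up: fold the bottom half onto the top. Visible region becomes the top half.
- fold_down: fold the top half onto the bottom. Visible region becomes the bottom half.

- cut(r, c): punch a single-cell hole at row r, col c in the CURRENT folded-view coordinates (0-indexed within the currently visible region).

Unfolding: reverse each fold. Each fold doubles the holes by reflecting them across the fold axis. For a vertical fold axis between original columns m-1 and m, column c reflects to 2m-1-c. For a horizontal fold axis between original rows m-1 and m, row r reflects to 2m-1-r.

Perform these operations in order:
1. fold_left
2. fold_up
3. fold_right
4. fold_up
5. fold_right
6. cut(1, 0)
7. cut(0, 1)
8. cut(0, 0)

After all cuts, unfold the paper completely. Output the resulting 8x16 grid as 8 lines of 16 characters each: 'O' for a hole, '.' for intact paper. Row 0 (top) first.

Op 1 fold_left: fold axis v@8; visible region now rows[0,8) x cols[0,8) = 8x8
Op 2 fold_up: fold axis h@4; visible region now rows[0,4) x cols[0,8) = 4x8
Op 3 fold_right: fold axis v@4; visible region now rows[0,4) x cols[4,8) = 4x4
Op 4 fold_up: fold axis h@2; visible region now rows[0,2) x cols[4,8) = 2x4
Op 5 fold_right: fold axis v@6; visible region now rows[0,2) x cols[6,8) = 2x2
Op 6 cut(1, 0): punch at orig (1,6); cuts so far [(1, 6)]; region rows[0,2) x cols[6,8) = 2x2
Op 7 cut(0, 1): punch at orig (0,7); cuts so far [(0, 7), (1, 6)]; region rows[0,2) x cols[6,8) = 2x2
Op 8 cut(0, 0): punch at orig (0,6); cuts so far [(0, 6), (0, 7), (1, 6)]; region rows[0,2) x cols[6,8) = 2x2
Unfold 1 (reflect across v@6): 6 holes -> [(0, 4), (0, 5), (0, 6), (0, 7), (1, 5), (1, 6)]
Unfold 2 (reflect across h@2): 12 holes -> [(0, 4), (0, 5), (0, 6), (0, 7), (1, 5), (1, 6), (2, 5), (2, 6), (3, 4), (3, 5), (3, 6), (3, 7)]
Unfold 3 (reflect across v@4): 24 holes -> [(0, 0), (0, 1), (0, 2), (0, 3), (0, 4), (0, 5), (0, 6), (0, 7), (1, 1), (1, 2), (1, 5), (1, 6), (2, 1), (2, 2), (2, 5), (2, 6), (3, 0), (3, 1), (3, 2), (3, 3), (3, 4), (3, 5), (3, 6), (3, 7)]
Unfold 4 (reflect across h@4): 48 holes -> [(0, 0), (0, 1), (0, 2), (0, 3), (0, 4), (0, 5), (0, 6), (0, 7), (1, 1), (1, 2), (1, 5), (1, 6), (2, 1), (2, 2), (2, 5), (2, 6), (3, 0), (3, 1), (3, 2), (3, 3), (3, 4), (3, 5), (3, 6), (3, 7), (4, 0), (4, 1), (4, 2), (4, 3), (4, 4), (4, 5), (4, 6), (4, 7), (5, 1), (5, 2), (5, 5), (5, 6), (6, 1), (6, 2), (6, 5), (6, 6), (7, 0), (7, 1), (7, 2), (7, 3), (7, 4), (7, 5), (7, 6), (7, 7)]
Unfold 5 (reflect across v@8): 96 holes -> [(0, 0), (0, 1), (0, 2), (0, 3), (0, 4), (0, 5), (0, 6), (0, 7), (0, 8), (0, 9), (0, 10), (0, 11), (0, 12), (0, 13), (0, 14), (0, 15), (1, 1), (1, 2), (1, 5), (1, 6), (1, 9), (1, 10), (1, 13), (1, 14), (2, 1), (2, 2), (2, 5), (2, 6), (2, 9), (2, 10), (2, 13), (2, 14), (3, 0), (3, 1), (3, 2), (3, 3), (3, 4), (3, 5), (3, 6), (3, 7), (3, 8), (3, 9), (3, 10), (3, 11), (3, 12), (3, 13), (3, 14), (3, 15), (4, 0), (4, 1), (4, 2), (4, 3), (4, 4), (4, 5), (4, 6), (4, 7), (4, 8), (4, 9), (4, 10), (4, 11), (4, 12), (4, 13), (4, 14), (4, 15), (5, 1), (5, 2), (5, 5), (5, 6), (5, 9), (5, 10), (5, 13), (5, 14), (6, 1), (6, 2), (6, 5), (6, 6), (6, 9), (6, 10), (6, 13), (6, 14), (7, 0), (7, 1), (7, 2), (7, 3), (7, 4), (7, 5), (7, 6), (7, 7), (7, 8), (7, 9), (7, 10), (7, 11), (7, 12), (7, 13), (7, 14), (7, 15)]

Answer: OOOOOOOOOOOOOOOO
.OO..OO..OO..OO.
.OO..OO..OO..OO.
OOOOOOOOOOOOOOOO
OOOOOOOOOOOOOOOO
.OO..OO..OO..OO.
.OO..OO..OO..OO.
OOOOOOOOOOOOOOOO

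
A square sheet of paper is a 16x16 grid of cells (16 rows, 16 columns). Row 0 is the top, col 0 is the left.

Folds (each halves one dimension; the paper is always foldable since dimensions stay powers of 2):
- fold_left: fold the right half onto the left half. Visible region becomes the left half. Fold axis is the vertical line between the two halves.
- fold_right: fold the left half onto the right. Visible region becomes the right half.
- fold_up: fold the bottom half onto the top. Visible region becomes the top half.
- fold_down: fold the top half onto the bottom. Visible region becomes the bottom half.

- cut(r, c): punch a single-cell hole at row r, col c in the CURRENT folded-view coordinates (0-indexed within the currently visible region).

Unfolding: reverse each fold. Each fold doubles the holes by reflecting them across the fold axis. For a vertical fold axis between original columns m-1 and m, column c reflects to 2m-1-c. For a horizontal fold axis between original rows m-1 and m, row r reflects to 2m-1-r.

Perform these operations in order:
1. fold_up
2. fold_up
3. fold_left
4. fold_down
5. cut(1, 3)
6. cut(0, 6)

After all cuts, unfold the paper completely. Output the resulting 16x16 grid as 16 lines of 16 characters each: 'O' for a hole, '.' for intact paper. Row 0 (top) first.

Op 1 fold_up: fold axis h@8; visible region now rows[0,8) x cols[0,16) = 8x16
Op 2 fold_up: fold axis h@4; visible region now rows[0,4) x cols[0,16) = 4x16
Op 3 fold_left: fold axis v@8; visible region now rows[0,4) x cols[0,8) = 4x8
Op 4 fold_down: fold axis h@2; visible region now rows[2,4) x cols[0,8) = 2x8
Op 5 cut(1, 3): punch at orig (3,3); cuts so far [(3, 3)]; region rows[2,4) x cols[0,8) = 2x8
Op 6 cut(0, 6): punch at orig (2,6); cuts so far [(2, 6), (3, 3)]; region rows[2,4) x cols[0,8) = 2x8
Unfold 1 (reflect across h@2): 4 holes -> [(0, 3), (1, 6), (2, 6), (3, 3)]
Unfold 2 (reflect across v@8): 8 holes -> [(0, 3), (0, 12), (1, 6), (1, 9), (2, 6), (2, 9), (3, 3), (3, 12)]
Unfold 3 (reflect across h@4): 16 holes -> [(0, 3), (0, 12), (1, 6), (1, 9), (2, 6), (2, 9), (3, 3), (3, 12), (4, 3), (4, 12), (5, 6), (5, 9), (6, 6), (6, 9), (7, 3), (7, 12)]
Unfold 4 (reflect across h@8): 32 holes -> [(0, 3), (0, 12), (1, 6), (1, 9), (2, 6), (2, 9), (3, 3), (3, 12), (4, 3), (4, 12), (5, 6), (5, 9), (6, 6), (6, 9), (7, 3), (7, 12), (8, 3), (8, 12), (9, 6), (9, 9), (10, 6), (10, 9), (11, 3), (11, 12), (12, 3), (12, 12), (13, 6), (13, 9), (14, 6), (14, 9), (15, 3), (15, 12)]

Answer: ...O........O...
......O..O......
......O..O......
...O........O...
...O........O...
......O..O......
......O..O......
...O........O...
...O........O...
......O..O......
......O..O......
...O........O...
...O........O...
......O..O......
......O..O......
...O........O...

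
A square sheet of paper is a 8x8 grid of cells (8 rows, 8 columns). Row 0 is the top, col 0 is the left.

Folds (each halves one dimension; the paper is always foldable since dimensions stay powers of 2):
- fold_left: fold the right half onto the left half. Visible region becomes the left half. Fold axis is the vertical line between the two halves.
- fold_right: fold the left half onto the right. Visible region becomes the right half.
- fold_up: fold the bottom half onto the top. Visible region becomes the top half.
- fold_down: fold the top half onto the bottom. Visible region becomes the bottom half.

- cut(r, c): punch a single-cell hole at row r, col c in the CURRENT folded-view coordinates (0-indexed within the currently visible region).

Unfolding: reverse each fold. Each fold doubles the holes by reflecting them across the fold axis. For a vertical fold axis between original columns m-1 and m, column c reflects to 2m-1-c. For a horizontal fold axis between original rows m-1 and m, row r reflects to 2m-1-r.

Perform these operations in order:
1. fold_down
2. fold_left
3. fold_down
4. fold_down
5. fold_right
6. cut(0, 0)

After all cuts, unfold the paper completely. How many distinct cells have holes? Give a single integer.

Op 1 fold_down: fold axis h@4; visible region now rows[4,8) x cols[0,8) = 4x8
Op 2 fold_left: fold axis v@4; visible region now rows[4,8) x cols[0,4) = 4x4
Op 3 fold_down: fold axis h@6; visible region now rows[6,8) x cols[0,4) = 2x4
Op 4 fold_down: fold axis h@7; visible region now rows[7,8) x cols[0,4) = 1x4
Op 5 fold_right: fold axis v@2; visible region now rows[7,8) x cols[2,4) = 1x2
Op 6 cut(0, 0): punch at orig (7,2); cuts so far [(7, 2)]; region rows[7,8) x cols[2,4) = 1x2
Unfold 1 (reflect across v@2): 2 holes -> [(7, 1), (7, 2)]
Unfold 2 (reflect across h@7): 4 holes -> [(6, 1), (6, 2), (7, 1), (7, 2)]
Unfold 3 (reflect across h@6): 8 holes -> [(4, 1), (4, 2), (5, 1), (5, 2), (6, 1), (6, 2), (7, 1), (7, 2)]
Unfold 4 (reflect across v@4): 16 holes -> [(4, 1), (4, 2), (4, 5), (4, 6), (5, 1), (5, 2), (5, 5), (5, 6), (6, 1), (6, 2), (6, 5), (6, 6), (7, 1), (7, 2), (7, 5), (7, 6)]
Unfold 5 (reflect across h@4): 32 holes -> [(0, 1), (0, 2), (0, 5), (0, 6), (1, 1), (1, 2), (1, 5), (1, 6), (2, 1), (2, 2), (2, 5), (2, 6), (3, 1), (3, 2), (3, 5), (3, 6), (4, 1), (4, 2), (4, 5), (4, 6), (5, 1), (5, 2), (5, 5), (5, 6), (6, 1), (6, 2), (6, 5), (6, 6), (7, 1), (7, 2), (7, 5), (7, 6)]

Answer: 32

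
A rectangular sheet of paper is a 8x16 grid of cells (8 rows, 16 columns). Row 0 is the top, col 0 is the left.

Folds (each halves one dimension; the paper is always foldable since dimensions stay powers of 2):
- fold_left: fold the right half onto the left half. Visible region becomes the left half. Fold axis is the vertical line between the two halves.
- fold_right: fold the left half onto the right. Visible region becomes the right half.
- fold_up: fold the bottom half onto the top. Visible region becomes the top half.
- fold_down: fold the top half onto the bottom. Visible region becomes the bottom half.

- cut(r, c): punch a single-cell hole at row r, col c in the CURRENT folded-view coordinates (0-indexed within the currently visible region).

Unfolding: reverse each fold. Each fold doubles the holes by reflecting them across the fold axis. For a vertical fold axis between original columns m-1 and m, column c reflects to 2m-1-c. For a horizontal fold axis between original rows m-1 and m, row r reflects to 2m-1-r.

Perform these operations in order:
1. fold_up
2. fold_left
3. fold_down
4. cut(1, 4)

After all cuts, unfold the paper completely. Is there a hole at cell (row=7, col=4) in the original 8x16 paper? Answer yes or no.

Answer: yes

Derivation:
Op 1 fold_up: fold axis h@4; visible region now rows[0,4) x cols[0,16) = 4x16
Op 2 fold_left: fold axis v@8; visible region now rows[0,4) x cols[0,8) = 4x8
Op 3 fold_down: fold axis h@2; visible region now rows[2,4) x cols[0,8) = 2x8
Op 4 cut(1, 4): punch at orig (3,4); cuts so far [(3, 4)]; region rows[2,4) x cols[0,8) = 2x8
Unfold 1 (reflect across h@2): 2 holes -> [(0, 4), (3, 4)]
Unfold 2 (reflect across v@8): 4 holes -> [(0, 4), (0, 11), (3, 4), (3, 11)]
Unfold 3 (reflect across h@4): 8 holes -> [(0, 4), (0, 11), (3, 4), (3, 11), (4, 4), (4, 11), (7, 4), (7, 11)]
Holes: [(0, 4), (0, 11), (3, 4), (3, 11), (4, 4), (4, 11), (7, 4), (7, 11)]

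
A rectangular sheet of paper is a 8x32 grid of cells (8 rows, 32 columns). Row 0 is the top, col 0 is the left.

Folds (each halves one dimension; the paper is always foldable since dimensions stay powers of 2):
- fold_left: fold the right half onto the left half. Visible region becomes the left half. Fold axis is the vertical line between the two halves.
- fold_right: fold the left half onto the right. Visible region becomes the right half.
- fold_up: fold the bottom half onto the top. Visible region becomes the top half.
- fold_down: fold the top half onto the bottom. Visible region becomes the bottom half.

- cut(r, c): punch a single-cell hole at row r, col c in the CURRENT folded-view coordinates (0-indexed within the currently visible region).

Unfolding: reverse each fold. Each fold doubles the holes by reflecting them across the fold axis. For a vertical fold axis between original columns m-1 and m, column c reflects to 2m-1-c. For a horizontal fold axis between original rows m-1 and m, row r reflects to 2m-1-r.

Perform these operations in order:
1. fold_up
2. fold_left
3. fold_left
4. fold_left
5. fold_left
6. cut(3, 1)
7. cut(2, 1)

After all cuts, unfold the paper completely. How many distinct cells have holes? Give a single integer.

Op 1 fold_up: fold axis h@4; visible region now rows[0,4) x cols[0,32) = 4x32
Op 2 fold_left: fold axis v@16; visible region now rows[0,4) x cols[0,16) = 4x16
Op 3 fold_left: fold axis v@8; visible region now rows[0,4) x cols[0,8) = 4x8
Op 4 fold_left: fold axis v@4; visible region now rows[0,4) x cols[0,4) = 4x4
Op 5 fold_left: fold axis v@2; visible region now rows[0,4) x cols[0,2) = 4x2
Op 6 cut(3, 1): punch at orig (3,1); cuts so far [(3, 1)]; region rows[0,4) x cols[0,2) = 4x2
Op 7 cut(2, 1): punch at orig (2,1); cuts so far [(2, 1), (3, 1)]; region rows[0,4) x cols[0,2) = 4x2
Unfold 1 (reflect across v@2): 4 holes -> [(2, 1), (2, 2), (3, 1), (3, 2)]
Unfold 2 (reflect across v@4): 8 holes -> [(2, 1), (2, 2), (2, 5), (2, 6), (3, 1), (3, 2), (3, 5), (3, 6)]
Unfold 3 (reflect across v@8): 16 holes -> [(2, 1), (2, 2), (2, 5), (2, 6), (2, 9), (2, 10), (2, 13), (2, 14), (3, 1), (3, 2), (3, 5), (3, 6), (3, 9), (3, 10), (3, 13), (3, 14)]
Unfold 4 (reflect across v@16): 32 holes -> [(2, 1), (2, 2), (2, 5), (2, 6), (2, 9), (2, 10), (2, 13), (2, 14), (2, 17), (2, 18), (2, 21), (2, 22), (2, 25), (2, 26), (2, 29), (2, 30), (3, 1), (3, 2), (3, 5), (3, 6), (3, 9), (3, 10), (3, 13), (3, 14), (3, 17), (3, 18), (3, 21), (3, 22), (3, 25), (3, 26), (3, 29), (3, 30)]
Unfold 5 (reflect across h@4): 64 holes -> [(2, 1), (2, 2), (2, 5), (2, 6), (2, 9), (2, 10), (2, 13), (2, 14), (2, 17), (2, 18), (2, 21), (2, 22), (2, 25), (2, 26), (2, 29), (2, 30), (3, 1), (3, 2), (3, 5), (3, 6), (3, 9), (3, 10), (3, 13), (3, 14), (3, 17), (3, 18), (3, 21), (3, 22), (3, 25), (3, 26), (3, 29), (3, 30), (4, 1), (4, 2), (4, 5), (4, 6), (4, 9), (4, 10), (4, 13), (4, 14), (4, 17), (4, 18), (4, 21), (4, 22), (4, 25), (4, 26), (4, 29), (4, 30), (5, 1), (5, 2), (5, 5), (5, 6), (5, 9), (5, 10), (5, 13), (5, 14), (5, 17), (5, 18), (5, 21), (5, 22), (5, 25), (5, 26), (5, 29), (5, 30)]

Answer: 64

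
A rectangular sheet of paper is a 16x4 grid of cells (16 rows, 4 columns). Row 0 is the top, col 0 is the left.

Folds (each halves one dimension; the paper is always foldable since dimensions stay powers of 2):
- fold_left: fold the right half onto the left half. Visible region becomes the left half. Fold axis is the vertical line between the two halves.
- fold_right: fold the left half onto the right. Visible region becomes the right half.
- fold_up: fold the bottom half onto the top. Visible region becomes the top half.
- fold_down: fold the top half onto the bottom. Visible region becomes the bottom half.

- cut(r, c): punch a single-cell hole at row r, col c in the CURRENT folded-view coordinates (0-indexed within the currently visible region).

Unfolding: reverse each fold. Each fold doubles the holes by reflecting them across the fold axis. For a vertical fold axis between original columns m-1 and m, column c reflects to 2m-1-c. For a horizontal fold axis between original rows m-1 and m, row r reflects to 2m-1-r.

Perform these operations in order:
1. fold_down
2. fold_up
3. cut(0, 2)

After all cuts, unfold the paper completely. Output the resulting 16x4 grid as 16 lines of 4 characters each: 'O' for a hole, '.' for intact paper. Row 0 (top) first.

Op 1 fold_down: fold axis h@8; visible region now rows[8,16) x cols[0,4) = 8x4
Op 2 fold_up: fold axis h@12; visible region now rows[8,12) x cols[0,4) = 4x4
Op 3 cut(0, 2): punch at orig (8,2); cuts so far [(8, 2)]; region rows[8,12) x cols[0,4) = 4x4
Unfold 1 (reflect across h@12): 2 holes -> [(8, 2), (15, 2)]
Unfold 2 (reflect across h@8): 4 holes -> [(0, 2), (7, 2), (8, 2), (15, 2)]

Answer: ..O.
....
....
....
....
....
....
..O.
..O.
....
....
....
....
....
....
..O.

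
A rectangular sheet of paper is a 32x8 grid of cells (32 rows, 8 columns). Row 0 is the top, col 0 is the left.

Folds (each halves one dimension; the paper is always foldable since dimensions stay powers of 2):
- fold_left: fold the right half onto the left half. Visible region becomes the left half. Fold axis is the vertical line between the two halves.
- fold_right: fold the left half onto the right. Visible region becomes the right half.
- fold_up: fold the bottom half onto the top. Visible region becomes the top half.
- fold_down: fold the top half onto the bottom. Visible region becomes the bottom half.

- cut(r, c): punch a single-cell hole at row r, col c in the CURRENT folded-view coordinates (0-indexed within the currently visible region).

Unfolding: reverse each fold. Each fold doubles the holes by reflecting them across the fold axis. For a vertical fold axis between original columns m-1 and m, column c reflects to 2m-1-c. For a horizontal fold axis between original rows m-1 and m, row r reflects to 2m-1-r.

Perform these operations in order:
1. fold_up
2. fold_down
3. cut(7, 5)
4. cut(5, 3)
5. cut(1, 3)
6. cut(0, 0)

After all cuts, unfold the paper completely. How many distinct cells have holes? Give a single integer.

Answer: 16

Derivation:
Op 1 fold_up: fold axis h@16; visible region now rows[0,16) x cols[0,8) = 16x8
Op 2 fold_down: fold axis h@8; visible region now rows[8,16) x cols[0,8) = 8x8
Op 3 cut(7, 5): punch at orig (15,5); cuts so far [(15, 5)]; region rows[8,16) x cols[0,8) = 8x8
Op 4 cut(5, 3): punch at orig (13,3); cuts so far [(13, 3), (15, 5)]; region rows[8,16) x cols[0,8) = 8x8
Op 5 cut(1, 3): punch at orig (9,3); cuts so far [(9, 3), (13, 3), (15, 5)]; region rows[8,16) x cols[0,8) = 8x8
Op 6 cut(0, 0): punch at orig (8,0); cuts so far [(8, 0), (9, 3), (13, 3), (15, 5)]; region rows[8,16) x cols[0,8) = 8x8
Unfold 1 (reflect across h@8): 8 holes -> [(0, 5), (2, 3), (6, 3), (7, 0), (8, 0), (9, 3), (13, 3), (15, 5)]
Unfold 2 (reflect across h@16): 16 holes -> [(0, 5), (2, 3), (6, 3), (7, 0), (8, 0), (9, 3), (13, 3), (15, 5), (16, 5), (18, 3), (22, 3), (23, 0), (24, 0), (25, 3), (29, 3), (31, 5)]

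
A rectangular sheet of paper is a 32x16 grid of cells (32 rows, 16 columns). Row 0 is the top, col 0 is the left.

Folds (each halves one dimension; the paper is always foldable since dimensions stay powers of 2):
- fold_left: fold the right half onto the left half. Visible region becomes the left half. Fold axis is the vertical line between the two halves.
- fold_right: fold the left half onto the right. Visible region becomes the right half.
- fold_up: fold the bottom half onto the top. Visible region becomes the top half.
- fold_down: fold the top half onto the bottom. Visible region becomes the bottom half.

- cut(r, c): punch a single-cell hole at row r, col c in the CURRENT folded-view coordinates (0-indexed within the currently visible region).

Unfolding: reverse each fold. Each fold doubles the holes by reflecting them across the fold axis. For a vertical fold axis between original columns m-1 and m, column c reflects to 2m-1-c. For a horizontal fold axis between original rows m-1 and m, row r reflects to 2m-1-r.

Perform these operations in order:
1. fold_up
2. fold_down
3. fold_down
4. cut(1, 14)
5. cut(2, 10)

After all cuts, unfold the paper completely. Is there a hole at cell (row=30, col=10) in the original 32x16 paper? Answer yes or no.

Answer: yes

Derivation:
Op 1 fold_up: fold axis h@16; visible region now rows[0,16) x cols[0,16) = 16x16
Op 2 fold_down: fold axis h@8; visible region now rows[8,16) x cols[0,16) = 8x16
Op 3 fold_down: fold axis h@12; visible region now rows[12,16) x cols[0,16) = 4x16
Op 4 cut(1, 14): punch at orig (13,14); cuts so far [(13, 14)]; region rows[12,16) x cols[0,16) = 4x16
Op 5 cut(2, 10): punch at orig (14,10); cuts so far [(13, 14), (14, 10)]; region rows[12,16) x cols[0,16) = 4x16
Unfold 1 (reflect across h@12): 4 holes -> [(9, 10), (10, 14), (13, 14), (14, 10)]
Unfold 2 (reflect across h@8): 8 holes -> [(1, 10), (2, 14), (5, 14), (6, 10), (9, 10), (10, 14), (13, 14), (14, 10)]
Unfold 3 (reflect across h@16): 16 holes -> [(1, 10), (2, 14), (5, 14), (6, 10), (9, 10), (10, 14), (13, 14), (14, 10), (17, 10), (18, 14), (21, 14), (22, 10), (25, 10), (26, 14), (29, 14), (30, 10)]
Holes: [(1, 10), (2, 14), (5, 14), (6, 10), (9, 10), (10, 14), (13, 14), (14, 10), (17, 10), (18, 14), (21, 14), (22, 10), (25, 10), (26, 14), (29, 14), (30, 10)]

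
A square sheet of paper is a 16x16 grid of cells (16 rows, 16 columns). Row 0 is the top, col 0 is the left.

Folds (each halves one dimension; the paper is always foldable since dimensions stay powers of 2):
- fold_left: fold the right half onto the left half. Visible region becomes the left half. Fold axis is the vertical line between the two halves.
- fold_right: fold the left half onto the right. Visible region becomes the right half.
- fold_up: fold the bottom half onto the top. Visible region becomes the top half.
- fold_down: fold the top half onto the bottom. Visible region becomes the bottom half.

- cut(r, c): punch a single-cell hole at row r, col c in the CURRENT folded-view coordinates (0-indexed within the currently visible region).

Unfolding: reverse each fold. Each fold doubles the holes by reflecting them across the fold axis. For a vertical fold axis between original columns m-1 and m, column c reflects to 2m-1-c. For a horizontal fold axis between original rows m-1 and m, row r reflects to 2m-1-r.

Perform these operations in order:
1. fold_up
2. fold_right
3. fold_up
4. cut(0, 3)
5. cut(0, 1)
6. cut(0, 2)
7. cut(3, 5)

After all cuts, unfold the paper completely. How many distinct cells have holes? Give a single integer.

Answer: 32

Derivation:
Op 1 fold_up: fold axis h@8; visible region now rows[0,8) x cols[0,16) = 8x16
Op 2 fold_right: fold axis v@8; visible region now rows[0,8) x cols[8,16) = 8x8
Op 3 fold_up: fold axis h@4; visible region now rows[0,4) x cols[8,16) = 4x8
Op 4 cut(0, 3): punch at orig (0,11); cuts so far [(0, 11)]; region rows[0,4) x cols[8,16) = 4x8
Op 5 cut(0, 1): punch at orig (0,9); cuts so far [(0, 9), (0, 11)]; region rows[0,4) x cols[8,16) = 4x8
Op 6 cut(0, 2): punch at orig (0,10); cuts so far [(0, 9), (0, 10), (0, 11)]; region rows[0,4) x cols[8,16) = 4x8
Op 7 cut(3, 5): punch at orig (3,13); cuts so far [(0, 9), (0, 10), (0, 11), (3, 13)]; region rows[0,4) x cols[8,16) = 4x8
Unfold 1 (reflect across h@4): 8 holes -> [(0, 9), (0, 10), (0, 11), (3, 13), (4, 13), (7, 9), (7, 10), (7, 11)]
Unfold 2 (reflect across v@8): 16 holes -> [(0, 4), (0, 5), (0, 6), (0, 9), (0, 10), (0, 11), (3, 2), (3, 13), (4, 2), (4, 13), (7, 4), (7, 5), (7, 6), (7, 9), (7, 10), (7, 11)]
Unfold 3 (reflect across h@8): 32 holes -> [(0, 4), (0, 5), (0, 6), (0, 9), (0, 10), (0, 11), (3, 2), (3, 13), (4, 2), (4, 13), (7, 4), (7, 5), (7, 6), (7, 9), (7, 10), (7, 11), (8, 4), (8, 5), (8, 6), (8, 9), (8, 10), (8, 11), (11, 2), (11, 13), (12, 2), (12, 13), (15, 4), (15, 5), (15, 6), (15, 9), (15, 10), (15, 11)]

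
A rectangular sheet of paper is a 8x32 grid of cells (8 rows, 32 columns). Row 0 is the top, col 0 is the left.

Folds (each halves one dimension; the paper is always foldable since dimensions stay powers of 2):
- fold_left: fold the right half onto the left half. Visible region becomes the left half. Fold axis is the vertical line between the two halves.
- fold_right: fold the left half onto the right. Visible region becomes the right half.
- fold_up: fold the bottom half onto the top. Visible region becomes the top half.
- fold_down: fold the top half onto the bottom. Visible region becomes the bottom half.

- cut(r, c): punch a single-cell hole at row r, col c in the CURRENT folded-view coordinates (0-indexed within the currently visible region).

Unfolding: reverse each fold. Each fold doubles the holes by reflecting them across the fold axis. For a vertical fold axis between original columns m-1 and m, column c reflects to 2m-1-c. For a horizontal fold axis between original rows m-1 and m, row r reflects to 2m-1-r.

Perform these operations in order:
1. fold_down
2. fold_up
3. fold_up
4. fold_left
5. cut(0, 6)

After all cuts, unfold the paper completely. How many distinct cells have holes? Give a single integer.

Op 1 fold_down: fold axis h@4; visible region now rows[4,8) x cols[0,32) = 4x32
Op 2 fold_up: fold axis h@6; visible region now rows[4,6) x cols[0,32) = 2x32
Op 3 fold_up: fold axis h@5; visible region now rows[4,5) x cols[0,32) = 1x32
Op 4 fold_left: fold axis v@16; visible region now rows[4,5) x cols[0,16) = 1x16
Op 5 cut(0, 6): punch at orig (4,6); cuts so far [(4, 6)]; region rows[4,5) x cols[0,16) = 1x16
Unfold 1 (reflect across v@16): 2 holes -> [(4, 6), (4, 25)]
Unfold 2 (reflect across h@5): 4 holes -> [(4, 6), (4, 25), (5, 6), (5, 25)]
Unfold 3 (reflect across h@6): 8 holes -> [(4, 6), (4, 25), (5, 6), (5, 25), (6, 6), (6, 25), (7, 6), (7, 25)]
Unfold 4 (reflect across h@4): 16 holes -> [(0, 6), (0, 25), (1, 6), (1, 25), (2, 6), (2, 25), (3, 6), (3, 25), (4, 6), (4, 25), (5, 6), (5, 25), (6, 6), (6, 25), (7, 6), (7, 25)]

Answer: 16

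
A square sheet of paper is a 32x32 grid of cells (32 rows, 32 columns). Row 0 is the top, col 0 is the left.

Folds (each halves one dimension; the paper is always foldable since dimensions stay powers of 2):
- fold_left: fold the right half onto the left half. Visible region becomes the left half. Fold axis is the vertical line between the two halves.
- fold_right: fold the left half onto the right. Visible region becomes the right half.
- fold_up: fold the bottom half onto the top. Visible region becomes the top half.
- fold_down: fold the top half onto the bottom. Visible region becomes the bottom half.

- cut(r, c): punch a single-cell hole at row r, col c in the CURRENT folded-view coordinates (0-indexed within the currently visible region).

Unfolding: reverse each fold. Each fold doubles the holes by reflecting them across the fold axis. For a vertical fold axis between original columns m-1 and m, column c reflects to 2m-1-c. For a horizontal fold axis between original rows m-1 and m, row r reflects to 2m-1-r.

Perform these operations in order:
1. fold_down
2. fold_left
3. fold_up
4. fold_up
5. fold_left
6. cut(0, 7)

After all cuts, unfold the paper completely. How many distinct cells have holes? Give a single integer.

Answer: 32

Derivation:
Op 1 fold_down: fold axis h@16; visible region now rows[16,32) x cols[0,32) = 16x32
Op 2 fold_left: fold axis v@16; visible region now rows[16,32) x cols[0,16) = 16x16
Op 3 fold_up: fold axis h@24; visible region now rows[16,24) x cols[0,16) = 8x16
Op 4 fold_up: fold axis h@20; visible region now rows[16,20) x cols[0,16) = 4x16
Op 5 fold_left: fold axis v@8; visible region now rows[16,20) x cols[0,8) = 4x8
Op 6 cut(0, 7): punch at orig (16,7); cuts so far [(16, 7)]; region rows[16,20) x cols[0,8) = 4x8
Unfold 1 (reflect across v@8): 2 holes -> [(16, 7), (16, 8)]
Unfold 2 (reflect across h@20): 4 holes -> [(16, 7), (16, 8), (23, 7), (23, 8)]
Unfold 3 (reflect across h@24): 8 holes -> [(16, 7), (16, 8), (23, 7), (23, 8), (24, 7), (24, 8), (31, 7), (31, 8)]
Unfold 4 (reflect across v@16): 16 holes -> [(16, 7), (16, 8), (16, 23), (16, 24), (23, 7), (23, 8), (23, 23), (23, 24), (24, 7), (24, 8), (24, 23), (24, 24), (31, 7), (31, 8), (31, 23), (31, 24)]
Unfold 5 (reflect across h@16): 32 holes -> [(0, 7), (0, 8), (0, 23), (0, 24), (7, 7), (7, 8), (7, 23), (7, 24), (8, 7), (8, 8), (8, 23), (8, 24), (15, 7), (15, 8), (15, 23), (15, 24), (16, 7), (16, 8), (16, 23), (16, 24), (23, 7), (23, 8), (23, 23), (23, 24), (24, 7), (24, 8), (24, 23), (24, 24), (31, 7), (31, 8), (31, 23), (31, 24)]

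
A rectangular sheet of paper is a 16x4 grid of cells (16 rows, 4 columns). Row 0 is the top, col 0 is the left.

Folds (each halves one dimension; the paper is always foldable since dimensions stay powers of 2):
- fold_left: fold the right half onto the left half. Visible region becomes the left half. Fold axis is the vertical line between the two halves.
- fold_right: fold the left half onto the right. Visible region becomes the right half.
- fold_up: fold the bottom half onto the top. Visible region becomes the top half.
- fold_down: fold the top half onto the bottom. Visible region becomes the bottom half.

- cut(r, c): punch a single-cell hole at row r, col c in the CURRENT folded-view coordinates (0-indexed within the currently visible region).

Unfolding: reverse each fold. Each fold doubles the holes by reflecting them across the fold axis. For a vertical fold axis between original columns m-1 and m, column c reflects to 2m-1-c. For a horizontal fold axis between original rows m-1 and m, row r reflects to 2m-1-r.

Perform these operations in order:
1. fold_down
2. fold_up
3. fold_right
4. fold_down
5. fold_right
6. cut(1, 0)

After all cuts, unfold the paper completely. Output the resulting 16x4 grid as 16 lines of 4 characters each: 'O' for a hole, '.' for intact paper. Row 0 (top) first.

Answer: OOOO
....
....
OOOO
OOOO
....
....
OOOO
OOOO
....
....
OOOO
OOOO
....
....
OOOO

Derivation:
Op 1 fold_down: fold axis h@8; visible region now rows[8,16) x cols[0,4) = 8x4
Op 2 fold_up: fold axis h@12; visible region now rows[8,12) x cols[0,4) = 4x4
Op 3 fold_right: fold axis v@2; visible region now rows[8,12) x cols[2,4) = 4x2
Op 4 fold_down: fold axis h@10; visible region now rows[10,12) x cols[2,4) = 2x2
Op 5 fold_right: fold axis v@3; visible region now rows[10,12) x cols[3,4) = 2x1
Op 6 cut(1, 0): punch at orig (11,3); cuts so far [(11, 3)]; region rows[10,12) x cols[3,4) = 2x1
Unfold 1 (reflect across v@3): 2 holes -> [(11, 2), (11, 3)]
Unfold 2 (reflect across h@10): 4 holes -> [(8, 2), (8, 3), (11, 2), (11, 3)]
Unfold 3 (reflect across v@2): 8 holes -> [(8, 0), (8, 1), (8, 2), (8, 3), (11, 0), (11, 1), (11, 2), (11, 3)]
Unfold 4 (reflect across h@12): 16 holes -> [(8, 0), (8, 1), (8, 2), (8, 3), (11, 0), (11, 1), (11, 2), (11, 3), (12, 0), (12, 1), (12, 2), (12, 3), (15, 0), (15, 1), (15, 2), (15, 3)]
Unfold 5 (reflect across h@8): 32 holes -> [(0, 0), (0, 1), (0, 2), (0, 3), (3, 0), (3, 1), (3, 2), (3, 3), (4, 0), (4, 1), (4, 2), (4, 3), (7, 0), (7, 1), (7, 2), (7, 3), (8, 0), (8, 1), (8, 2), (8, 3), (11, 0), (11, 1), (11, 2), (11, 3), (12, 0), (12, 1), (12, 2), (12, 3), (15, 0), (15, 1), (15, 2), (15, 3)]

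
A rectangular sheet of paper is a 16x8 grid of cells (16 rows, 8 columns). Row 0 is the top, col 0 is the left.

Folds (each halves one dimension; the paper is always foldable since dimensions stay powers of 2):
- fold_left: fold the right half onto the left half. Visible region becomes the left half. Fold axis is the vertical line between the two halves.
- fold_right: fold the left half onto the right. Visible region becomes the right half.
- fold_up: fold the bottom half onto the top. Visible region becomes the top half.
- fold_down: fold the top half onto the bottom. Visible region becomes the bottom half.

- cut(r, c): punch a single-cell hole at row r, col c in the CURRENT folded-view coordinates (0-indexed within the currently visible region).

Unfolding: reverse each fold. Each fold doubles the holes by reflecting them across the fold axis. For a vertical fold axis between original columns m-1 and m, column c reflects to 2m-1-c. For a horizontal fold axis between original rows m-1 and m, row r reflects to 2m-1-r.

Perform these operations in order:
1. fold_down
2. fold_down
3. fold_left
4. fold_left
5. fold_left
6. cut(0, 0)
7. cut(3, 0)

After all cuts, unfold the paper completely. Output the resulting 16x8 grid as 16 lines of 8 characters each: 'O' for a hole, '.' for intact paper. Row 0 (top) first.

Answer: OOOOOOOO
........
........
OOOOOOOO
OOOOOOOO
........
........
OOOOOOOO
OOOOOOOO
........
........
OOOOOOOO
OOOOOOOO
........
........
OOOOOOOO

Derivation:
Op 1 fold_down: fold axis h@8; visible region now rows[8,16) x cols[0,8) = 8x8
Op 2 fold_down: fold axis h@12; visible region now rows[12,16) x cols[0,8) = 4x8
Op 3 fold_left: fold axis v@4; visible region now rows[12,16) x cols[0,4) = 4x4
Op 4 fold_left: fold axis v@2; visible region now rows[12,16) x cols[0,2) = 4x2
Op 5 fold_left: fold axis v@1; visible region now rows[12,16) x cols[0,1) = 4x1
Op 6 cut(0, 0): punch at orig (12,0); cuts so far [(12, 0)]; region rows[12,16) x cols[0,1) = 4x1
Op 7 cut(3, 0): punch at orig (15,0); cuts so far [(12, 0), (15, 0)]; region rows[12,16) x cols[0,1) = 4x1
Unfold 1 (reflect across v@1): 4 holes -> [(12, 0), (12, 1), (15, 0), (15, 1)]
Unfold 2 (reflect across v@2): 8 holes -> [(12, 0), (12, 1), (12, 2), (12, 3), (15, 0), (15, 1), (15, 2), (15, 3)]
Unfold 3 (reflect across v@4): 16 holes -> [(12, 0), (12, 1), (12, 2), (12, 3), (12, 4), (12, 5), (12, 6), (12, 7), (15, 0), (15, 1), (15, 2), (15, 3), (15, 4), (15, 5), (15, 6), (15, 7)]
Unfold 4 (reflect across h@12): 32 holes -> [(8, 0), (8, 1), (8, 2), (8, 3), (8, 4), (8, 5), (8, 6), (8, 7), (11, 0), (11, 1), (11, 2), (11, 3), (11, 4), (11, 5), (11, 6), (11, 7), (12, 0), (12, 1), (12, 2), (12, 3), (12, 4), (12, 5), (12, 6), (12, 7), (15, 0), (15, 1), (15, 2), (15, 3), (15, 4), (15, 5), (15, 6), (15, 7)]
Unfold 5 (reflect across h@8): 64 holes -> [(0, 0), (0, 1), (0, 2), (0, 3), (0, 4), (0, 5), (0, 6), (0, 7), (3, 0), (3, 1), (3, 2), (3, 3), (3, 4), (3, 5), (3, 6), (3, 7), (4, 0), (4, 1), (4, 2), (4, 3), (4, 4), (4, 5), (4, 6), (4, 7), (7, 0), (7, 1), (7, 2), (7, 3), (7, 4), (7, 5), (7, 6), (7, 7), (8, 0), (8, 1), (8, 2), (8, 3), (8, 4), (8, 5), (8, 6), (8, 7), (11, 0), (11, 1), (11, 2), (11, 3), (11, 4), (11, 5), (11, 6), (11, 7), (12, 0), (12, 1), (12, 2), (12, 3), (12, 4), (12, 5), (12, 6), (12, 7), (15, 0), (15, 1), (15, 2), (15, 3), (15, 4), (15, 5), (15, 6), (15, 7)]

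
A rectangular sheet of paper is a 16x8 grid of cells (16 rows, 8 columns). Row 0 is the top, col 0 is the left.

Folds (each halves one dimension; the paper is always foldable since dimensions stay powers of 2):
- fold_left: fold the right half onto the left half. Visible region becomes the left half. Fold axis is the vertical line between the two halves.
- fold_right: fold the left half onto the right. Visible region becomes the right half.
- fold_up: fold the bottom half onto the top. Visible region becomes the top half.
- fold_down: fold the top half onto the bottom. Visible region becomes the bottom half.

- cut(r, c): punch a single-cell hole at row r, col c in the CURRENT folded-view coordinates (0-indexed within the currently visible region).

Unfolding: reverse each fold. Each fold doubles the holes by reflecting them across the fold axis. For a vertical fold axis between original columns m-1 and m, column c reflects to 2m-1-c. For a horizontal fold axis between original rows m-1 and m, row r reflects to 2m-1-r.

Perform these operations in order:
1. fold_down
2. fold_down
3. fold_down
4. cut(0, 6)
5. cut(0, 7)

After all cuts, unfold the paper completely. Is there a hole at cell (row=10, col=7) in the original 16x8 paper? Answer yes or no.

Answer: yes

Derivation:
Op 1 fold_down: fold axis h@8; visible region now rows[8,16) x cols[0,8) = 8x8
Op 2 fold_down: fold axis h@12; visible region now rows[12,16) x cols[0,8) = 4x8
Op 3 fold_down: fold axis h@14; visible region now rows[14,16) x cols[0,8) = 2x8
Op 4 cut(0, 6): punch at orig (14,6); cuts so far [(14, 6)]; region rows[14,16) x cols[0,8) = 2x8
Op 5 cut(0, 7): punch at orig (14,7); cuts so far [(14, 6), (14, 7)]; region rows[14,16) x cols[0,8) = 2x8
Unfold 1 (reflect across h@14): 4 holes -> [(13, 6), (13, 7), (14, 6), (14, 7)]
Unfold 2 (reflect across h@12): 8 holes -> [(9, 6), (9, 7), (10, 6), (10, 7), (13, 6), (13, 7), (14, 6), (14, 7)]
Unfold 3 (reflect across h@8): 16 holes -> [(1, 6), (1, 7), (2, 6), (2, 7), (5, 6), (5, 7), (6, 6), (6, 7), (9, 6), (9, 7), (10, 6), (10, 7), (13, 6), (13, 7), (14, 6), (14, 7)]
Holes: [(1, 6), (1, 7), (2, 6), (2, 7), (5, 6), (5, 7), (6, 6), (6, 7), (9, 6), (9, 7), (10, 6), (10, 7), (13, 6), (13, 7), (14, 6), (14, 7)]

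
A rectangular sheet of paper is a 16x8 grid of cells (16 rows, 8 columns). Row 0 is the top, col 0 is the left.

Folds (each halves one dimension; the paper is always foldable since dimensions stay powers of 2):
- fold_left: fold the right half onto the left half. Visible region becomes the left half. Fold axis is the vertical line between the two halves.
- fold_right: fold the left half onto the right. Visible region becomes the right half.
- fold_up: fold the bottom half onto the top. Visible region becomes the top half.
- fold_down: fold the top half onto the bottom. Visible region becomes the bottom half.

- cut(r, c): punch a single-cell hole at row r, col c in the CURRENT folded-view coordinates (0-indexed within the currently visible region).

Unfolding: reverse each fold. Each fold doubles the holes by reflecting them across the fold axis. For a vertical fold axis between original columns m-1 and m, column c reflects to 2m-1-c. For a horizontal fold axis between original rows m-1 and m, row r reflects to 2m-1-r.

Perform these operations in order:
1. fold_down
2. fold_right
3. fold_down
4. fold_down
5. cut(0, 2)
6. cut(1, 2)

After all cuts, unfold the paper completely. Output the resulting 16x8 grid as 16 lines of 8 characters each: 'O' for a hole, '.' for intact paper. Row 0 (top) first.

Answer: .O....O.
.O....O.
.O....O.
.O....O.
.O....O.
.O....O.
.O....O.
.O....O.
.O....O.
.O....O.
.O....O.
.O....O.
.O....O.
.O....O.
.O....O.
.O....O.

Derivation:
Op 1 fold_down: fold axis h@8; visible region now rows[8,16) x cols[0,8) = 8x8
Op 2 fold_right: fold axis v@4; visible region now rows[8,16) x cols[4,8) = 8x4
Op 3 fold_down: fold axis h@12; visible region now rows[12,16) x cols[4,8) = 4x4
Op 4 fold_down: fold axis h@14; visible region now rows[14,16) x cols[4,8) = 2x4
Op 5 cut(0, 2): punch at orig (14,6); cuts so far [(14, 6)]; region rows[14,16) x cols[4,8) = 2x4
Op 6 cut(1, 2): punch at orig (15,6); cuts so far [(14, 6), (15, 6)]; region rows[14,16) x cols[4,8) = 2x4
Unfold 1 (reflect across h@14): 4 holes -> [(12, 6), (13, 6), (14, 6), (15, 6)]
Unfold 2 (reflect across h@12): 8 holes -> [(8, 6), (9, 6), (10, 6), (11, 6), (12, 6), (13, 6), (14, 6), (15, 6)]
Unfold 3 (reflect across v@4): 16 holes -> [(8, 1), (8, 6), (9, 1), (9, 6), (10, 1), (10, 6), (11, 1), (11, 6), (12, 1), (12, 6), (13, 1), (13, 6), (14, 1), (14, 6), (15, 1), (15, 6)]
Unfold 4 (reflect across h@8): 32 holes -> [(0, 1), (0, 6), (1, 1), (1, 6), (2, 1), (2, 6), (3, 1), (3, 6), (4, 1), (4, 6), (5, 1), (5, 6), (6, 1), (6, 6), (7, 1), (7, 6), (8, 1), (8, 6), (9, 1), (9, 6), (10, 1), (10, 6), (11, 1), (11, 6), (12, 1), (12, 6), (13, 1), (13, 6), (14, 1), (14, 6), (15, 1), (15, 6)]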